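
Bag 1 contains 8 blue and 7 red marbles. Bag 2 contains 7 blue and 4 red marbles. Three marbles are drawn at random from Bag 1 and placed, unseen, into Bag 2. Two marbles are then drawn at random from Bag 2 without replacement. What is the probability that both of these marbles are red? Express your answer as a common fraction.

61/455

Condition on how many of the transferred marbles are red (from Bag 1: 7 red of 15; then Bag 2 has 14 total).
  0 red: C(7,0)C(8,3)/C(15,3) = 8/65; then P = C(4,2)/C(14,2) = 6/91
  1 red: C(7,1)C(8,2)/C(15,3) = 28/65; then P = C(5,2)/C(14,2) = 10/91
  2 red: C(7,2)C(8,1)/C(15,3) = 24/65; then P = C(6,2)/C(14,2) = 15/91
  3 red: C(7,3)C(8,0)/C(15,3) = 1/13; then P = C(7,2)/C(14,2) = 3/13
P(both red) = 61/455 ≈ 0.1341.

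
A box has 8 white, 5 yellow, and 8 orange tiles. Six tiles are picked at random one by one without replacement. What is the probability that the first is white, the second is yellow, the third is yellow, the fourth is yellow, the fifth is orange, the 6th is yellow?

Multiply the conditional probability of each draw in order, without replacement, so each draw removes one from its color and from the total.
P = (8/21) · (5/20) · (4/19) · (3/18) · (8/17) · (2/16) = 4/20349 ≈ 0.0002.

4/20349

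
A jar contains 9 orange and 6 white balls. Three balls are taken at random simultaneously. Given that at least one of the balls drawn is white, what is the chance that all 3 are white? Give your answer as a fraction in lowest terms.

P(all 3 white) = C(6,3)/C(15,3) = 4/91; P(at least one white) = 1 − C(9,3)/C(15,3) = 53/65.
Since 'all 3 white' ⊆ 'at least one white', P(all 3 | at least one) = 4/91 / 53/65 = 20/371 ≈ 0.0539.

20/371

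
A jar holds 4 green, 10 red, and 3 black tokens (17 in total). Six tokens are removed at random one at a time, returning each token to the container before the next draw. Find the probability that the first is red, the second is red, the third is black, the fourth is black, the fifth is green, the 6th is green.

Multiply the conditional probability of each draw in order, with replacement (the composition resets each draw).
P = (10/17) · (10/17) · (3/17) · (3/17) · (4/17) · (4/17) = 14400/24137569 ≈ 0.0006.

14400/24137569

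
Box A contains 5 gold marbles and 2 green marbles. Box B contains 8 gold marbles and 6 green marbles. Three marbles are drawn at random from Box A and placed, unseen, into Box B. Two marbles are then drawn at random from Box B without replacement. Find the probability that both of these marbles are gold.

163/476

Condition on how many of the transferred marbles are gold (from Box A: 5 gold of 7; then Box B has 17 total).
  1 gold: C(5,1)C(2,2)/C(7,3) = 1/7; then P = C(9,2)/C(17,2) = 9/34
  2 gold: C(5,2)C(2,1)/C(7,3) = 4/7; then P = C(10,2)/C(17,2) = 45/136
  3 gold: C(5,3)C(2,0)/C(7,3) = 2/7; then P = C(11,2)/C(17,2) = 55/136
P(both gold) = 163/476 ≈ 0.3424.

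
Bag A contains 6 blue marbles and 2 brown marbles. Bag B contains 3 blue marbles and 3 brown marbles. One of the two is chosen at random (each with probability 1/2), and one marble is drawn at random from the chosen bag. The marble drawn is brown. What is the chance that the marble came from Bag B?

P(brown | Bag A) = 1/4; P(brown | Bag B) = 1/2.
P(brown) = 1/2·1/4 + 1/2·1/2 = 3/8.
By Bayes' rule, P(Bag B | brown) = 1/4 / 3/8 = 2/3 ≈ 0.6667.

2/3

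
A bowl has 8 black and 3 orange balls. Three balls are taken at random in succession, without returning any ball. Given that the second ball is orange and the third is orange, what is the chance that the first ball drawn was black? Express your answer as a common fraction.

8/9

P(first=black and the second ball is orange and the third is orange) = (8/11)·(3/10)·(2/9) = 8/165.
P(E) = Σ over first color = 8/165 + 1/165 = 3/55.
By Bayes, P(first=black | E) = 8/165 / 3/55 = 8/9 ≈ 0.8889.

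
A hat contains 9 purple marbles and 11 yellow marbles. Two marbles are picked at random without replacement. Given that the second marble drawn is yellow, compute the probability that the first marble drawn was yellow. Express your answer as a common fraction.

P(first=yellow and the second marble drawn is yellow) = (11/20)·(10/19) = 11/38.
P(the second marble drawn is yellow) = Σ over first color = 99/380 + 11/38 = 11/20.
By Bayes, P(first=yellow | the second marble drawn is yellow) = 11/38 / 11/20 = 10/19 ≈ 0.5263.

10/19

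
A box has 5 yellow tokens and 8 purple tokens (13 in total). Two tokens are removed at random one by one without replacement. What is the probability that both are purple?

14/39

Unordered draws without replacement: count favorable combinations over C(13,2).
Favorable = C(5,0) · C(8,2) = 28; total = C(13,2) = 78.
P = 28/78 = 14/39 ≈ 0.3590.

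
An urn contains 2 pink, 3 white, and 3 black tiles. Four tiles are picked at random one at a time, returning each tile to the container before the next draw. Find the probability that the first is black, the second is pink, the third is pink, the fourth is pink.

Multiply the conditional probability of each draw in order, with replacement (the composition resets each draw).
P = (3/8) · (2/8) · (2/8) · (2/8) = 3/512 ≈ 0.0059.

3/512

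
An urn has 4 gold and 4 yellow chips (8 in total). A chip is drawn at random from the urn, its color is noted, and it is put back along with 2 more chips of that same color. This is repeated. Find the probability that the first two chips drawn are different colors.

Either gold then yellow, or yellow then gold; after the first draw the total is 10.
P = (4/8)·(4/10) + (4/8)·(4/10) = 2/5 ≈ 0.4000.

2/5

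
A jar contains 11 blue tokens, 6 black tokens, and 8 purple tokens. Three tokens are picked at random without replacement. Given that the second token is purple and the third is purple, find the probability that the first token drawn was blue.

P(first=blue and the second token is purple and the third is purple) = (11/25)·(8/24)·(7/23) = 77/1725.
P(E) = Σ over first color = 77/1725 + 14/575 + 14/575 = 7/75.
By Bayes, P(first=blue | E) = 77/1725 / 7/75 = 11/23 ≈ 0.4783.

11/23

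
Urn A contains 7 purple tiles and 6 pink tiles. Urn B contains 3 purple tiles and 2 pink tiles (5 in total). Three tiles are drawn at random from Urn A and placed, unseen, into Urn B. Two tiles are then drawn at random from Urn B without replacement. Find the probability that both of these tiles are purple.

225/728

Condition on how many of the transferred tiles are purple (from Urn A: 7 purple of 13; then Urn B has 8 total).
  0 purple: C(7,0)C(6,3)/C(13,3) = 10/143; then P = C(3,2)/C(8,2) = 3/28
  1 purple: C(7,1)C(6,2)/C(13,3) = 105/286; then P = C(4,2)/C(8,2) = 3/14
  2 purple: C(7,2)C(6,1)/C(13,3) = 63/143; then P = C(5,2)/C(8,2) = 5/14
  3 purple: C(7,3)C(6,0)/C(13,3) = 35/286; then P = C(6,2)/C(8,2) = 15/28
P(both purple) = 225/728 ≈ 0.3091.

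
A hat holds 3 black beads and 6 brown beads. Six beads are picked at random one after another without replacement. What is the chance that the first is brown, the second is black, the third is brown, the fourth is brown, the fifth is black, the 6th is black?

1/84

Multiply the conditional probability of each draw in order, without replacement, so each draw removes one from its color and from the total.
P = (6/9) · (3/8) · (5/7) · (4/6) · (2/5) · (1/4) = 1/84 ≈ 0.0119.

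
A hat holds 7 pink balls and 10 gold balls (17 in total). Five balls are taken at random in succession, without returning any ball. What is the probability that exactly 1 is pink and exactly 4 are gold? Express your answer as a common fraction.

Unordered draws without replacement: count favorable combinations over C(17,5).
Favorable = C(7,1) · C(10,4) = 1470; total = C(17,5) = 6188.
P = 1470/6188 = 105/442 ≈ 0.2376.

105/442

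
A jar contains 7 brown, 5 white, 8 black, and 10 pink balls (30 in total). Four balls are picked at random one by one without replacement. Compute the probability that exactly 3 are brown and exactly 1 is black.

8/783

Unordered draws without replacement: count favorable combinations over C(30,4).
Favorable = C(7,3) · C(5,0) · C(8,1) · C(10,0) = 280; total = C(30,4) = 27405.
P = 280/27405 = 8/783 ≈ 0.0102.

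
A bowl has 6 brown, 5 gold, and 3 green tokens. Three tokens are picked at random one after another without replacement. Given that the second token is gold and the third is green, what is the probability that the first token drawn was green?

P(first=green and the second token is gold and the third is green) = (3/14)·(5/13)·(2/12) = 5/364.
P(E) = Σ over first color = 15/364 + 5/182 + 5/364 = 15/182.
By Bayes, P(first=green | E) = 5/364 / 15/182 = 1/6 ≈ 0.1667.

1/6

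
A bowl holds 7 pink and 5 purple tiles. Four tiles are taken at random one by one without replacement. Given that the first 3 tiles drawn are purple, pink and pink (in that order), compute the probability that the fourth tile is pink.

After removing 2 pink, 1 purple, the bowl has 5 pink out of 9 remaining.
P(fourth is pink | given) = 5/9 ≈ 0.5556.

5/9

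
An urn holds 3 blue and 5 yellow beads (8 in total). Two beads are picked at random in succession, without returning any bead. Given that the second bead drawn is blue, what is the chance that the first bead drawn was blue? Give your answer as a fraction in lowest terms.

2/7

P(first=blue and the second bead drawn is blue) = (3/8)·(2/7) = 3/28.
P(the second bead drawn is blue) = Σ over first color = 3/28 + 15/56 = 3/8.
By Bayes, P(first=blue | the second bead drawn is blue) = 3/28 / 3/8 = 2/7 ≈ 0.2857.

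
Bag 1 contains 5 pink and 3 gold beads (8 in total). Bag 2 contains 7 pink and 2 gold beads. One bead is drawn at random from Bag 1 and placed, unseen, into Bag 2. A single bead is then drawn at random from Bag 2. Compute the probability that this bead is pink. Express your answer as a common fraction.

61/80

Condition on how many of the transferred beads are pink (from Bag 1: 5 pink of 8; then Bag 2 has 10 total).
  0 pink: C(5,0)C(3,1)/C(8,1) = 3/8; then P = 7/10
  1 pink: C(5,1)C(3,0)/C(8,1) = 5/8; then P = 8/10
P(pink from Bag 2) = 61/80 ≈ 0.7625.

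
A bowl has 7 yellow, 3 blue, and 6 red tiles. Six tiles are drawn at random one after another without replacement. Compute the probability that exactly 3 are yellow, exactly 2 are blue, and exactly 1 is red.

45/572

Unordered draws without replacement: count favorable combinations over C(16,6).
Favorable = C(7,3) · C(3,2) · C(6,1) = 630; total = C(16,6) = 8008.
P = 630/8008 = 45/572 ≈ 0.0787.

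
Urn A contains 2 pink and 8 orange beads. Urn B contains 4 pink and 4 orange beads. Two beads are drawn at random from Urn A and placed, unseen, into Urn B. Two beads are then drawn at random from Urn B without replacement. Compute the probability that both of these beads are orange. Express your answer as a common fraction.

586/2025

Condition on how many of the transferred beads are orange (from Urn A: 8 orange of 10; then Urn B has 10 total).
  0 orange: C(8,0)C(2,2)/C(10,2) = 1/45; then P = C(4,2)/C(10,2) = 2/15
  1 orange: C(8,1)C(2,1)/C(10,2) = 16/45; then P = C(5,2)/C(10,2) = 2/9
  2 orange: C(8,2)C(2,0)/C(10,2) = 28/45; then P = C(6,2)/C(10,2) = 1/3
P(both orange) = 586/2025 ≈ 0.2894.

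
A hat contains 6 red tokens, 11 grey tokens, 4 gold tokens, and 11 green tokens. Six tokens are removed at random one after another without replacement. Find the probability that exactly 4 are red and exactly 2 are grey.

Unordered draws without replacement: count favorable combinations over C(32,6).
Favorable = C(6,4) · C(11,2) · C(4,0) · C(11,0) = 825; total = C(32,6) = 906192.
P = 825/906192 = 275/302064 ≈ 0.0009.

275/302064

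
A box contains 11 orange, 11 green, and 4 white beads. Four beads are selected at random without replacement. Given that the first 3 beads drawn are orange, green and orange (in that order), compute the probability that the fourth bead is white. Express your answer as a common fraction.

4/23

After removing 2 orange, 1 green, the box has 4 white out of 23 remaining.
P(fourth is white | given) = 4/23 ≈ 0.1739.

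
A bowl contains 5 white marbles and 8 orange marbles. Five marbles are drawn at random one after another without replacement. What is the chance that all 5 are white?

Multiply the conditional probability of each draw in order, without replacement, so each draw removes one from its color and from the total.
P = (5/13) · (4/12) · (3/11) · (2/10) · (1/9) = 1/1287 ≈ 0.0008.

1/1287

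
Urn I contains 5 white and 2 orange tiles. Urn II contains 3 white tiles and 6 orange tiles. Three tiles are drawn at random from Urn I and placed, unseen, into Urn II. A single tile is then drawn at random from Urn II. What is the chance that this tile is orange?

Condition on how many of the transferred tiles are orange (from Urn I: 2 orange of 7; then Urn II has 12 total).
  0 orange: C(2,0)C(5,3)/C(7,3) = 2/7; then P = 6/12
  1 orange: C(2,1)C(5,2)/C(7,3) = 4/7; then P = 7/12
  2 orange: C(2,2)C(5,1)/C(7,3) = 1/7; then P = 8/12
P(orange from Urn II) = 4/7 ≈ 0.5714.

4/7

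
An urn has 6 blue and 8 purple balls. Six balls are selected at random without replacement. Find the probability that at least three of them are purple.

Sum the hypergeometric tail for j = 3,…,6 purple balls.
Favorable = C(8,3)·C(6,3) + C(8,4)·C(6,2) + C(8,5)·C(6,1) + C(8,6)·C(6,0) = 2534; total = C(14,6) = 3003.
P = 2534/3003 = 362/429 ≈ 0.8438.

362/429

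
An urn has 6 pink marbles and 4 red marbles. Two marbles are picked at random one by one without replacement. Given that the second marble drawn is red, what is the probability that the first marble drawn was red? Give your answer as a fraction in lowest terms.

1/3

P(first=red and the second marble drawn is red) = (4/10)·(3/9) = 2/15.
P(the second marble drawn is red) = Σ over first color = 4/15 + 2/15 = 2/5.
By Bayes, P(first=red | the second marble drawn is red) = 2/15 / 2/5 = 1/3 ≈ 0.3333.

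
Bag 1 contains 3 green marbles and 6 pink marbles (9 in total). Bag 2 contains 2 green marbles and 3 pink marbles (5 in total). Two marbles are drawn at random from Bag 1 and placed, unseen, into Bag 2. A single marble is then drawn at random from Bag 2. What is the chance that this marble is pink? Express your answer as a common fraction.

Condition on how many of the transferred marbles are pink (from Bag 1: 6 pink of 9; then Bag 2 has 7 total).
  0 pink: C(6,0)C(3,2)/C(9,2) = 1/12; then P = 3/7
  1 pink: C(6,1)C(3,1)/C(9,2) = 1/2; then P = 4/7
  2 pink: C(6,2)C(3,0)/C(9,2) = 5/12; then P = 5/7
P(pink from Bag 2) = 13/21 ≈ 0.6190.

13/21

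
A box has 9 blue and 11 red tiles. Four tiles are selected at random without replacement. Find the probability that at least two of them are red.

Sum the hypergeometric tail for j = 2,…,4 red tiles.
Favorable = C(11,2)·C(9,2) + C(11,3)·C(9,1) + C(11,4)·C(9,0) = 3795; total = C(20,4) = 4845.
P = 3795/4845 = 253/323 ≈ 0.7833.

253/323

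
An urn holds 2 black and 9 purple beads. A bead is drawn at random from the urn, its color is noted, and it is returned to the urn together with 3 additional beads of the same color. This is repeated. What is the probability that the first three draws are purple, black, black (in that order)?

Track the composition after each reinforcement of +3.
P = (9/11) · (2/14) · (5/17) = 45/1309 ≈ 0.0344.

45/1309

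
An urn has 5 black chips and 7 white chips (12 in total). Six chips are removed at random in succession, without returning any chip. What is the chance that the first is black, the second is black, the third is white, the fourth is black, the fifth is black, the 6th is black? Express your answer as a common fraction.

Multiply the conditional probability of each draw in order, without replacement, so each draw removes one from its color and from the total.
P = (5/12) · (4/11) · (7/10) · (3/9) · (2/8) · (1/7) = 1/792 ≈ 0.0013.

1/792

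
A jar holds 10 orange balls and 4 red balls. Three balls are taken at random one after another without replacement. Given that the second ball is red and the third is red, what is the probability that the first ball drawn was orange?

5/6

P(first=orange and the second ball is red and the third is red) = (10/14)·(4/13)·(3/12) = 5/91.
P(E) = Σ over first color = 5/91 + 1/91 = 6/91.
By Bayes, P(first=orange | E) = 5/91 / 6/91 = 5/6 ≈ 0.8333.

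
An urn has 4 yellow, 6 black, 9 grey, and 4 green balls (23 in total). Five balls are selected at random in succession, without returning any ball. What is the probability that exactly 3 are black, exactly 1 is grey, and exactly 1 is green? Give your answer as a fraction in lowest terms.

Unordered draws without replacement: count favorable combinations over C(23,5).
Favorable = C(4,0) · C(6,3) · C(9,1) · C(4,1) = 720; total = C(23,5) = 33649.
P = 720/33649 = 720/33649 ≈ 0.0214.

720/33649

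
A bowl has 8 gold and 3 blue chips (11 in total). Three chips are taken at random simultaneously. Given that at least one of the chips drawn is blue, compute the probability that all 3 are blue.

P(all 3 blue) = C(3,3)/C(11,3) = 1/165; P(at least one blue) = 1 − C(8,3)/C(11,3) = 109/165.
Since 'all 3 blue' ⊆ 'at least one blue', P(all 3 | at least one) = 1/165 / 109/165 = 1/109 ≈ 0.0092.

1/109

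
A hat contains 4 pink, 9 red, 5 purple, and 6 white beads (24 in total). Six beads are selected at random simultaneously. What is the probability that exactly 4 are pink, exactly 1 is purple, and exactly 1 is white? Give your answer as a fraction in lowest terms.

Unordered draws without replacement: count favorable combinations over C(24,6).
Favorable = C(4,4) · C(9,0) · C(5,1) · C(6,1) = 30; total = C(24,6) = 134596.
P = 30/134596 = 15/67298 ≈ 0.0002.

15/67298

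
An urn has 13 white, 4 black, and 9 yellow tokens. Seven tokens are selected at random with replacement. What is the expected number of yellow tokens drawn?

63/26

By linearity of expectation, E[X] = Σ P(draw i is yellow); each independent draw has P(yellow) = 9/26.
E[X] = 7 · 9/26 = 63/26 ≈ 2.4231.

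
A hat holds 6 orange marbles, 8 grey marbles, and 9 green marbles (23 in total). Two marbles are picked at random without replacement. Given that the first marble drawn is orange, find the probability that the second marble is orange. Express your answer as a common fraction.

After removing 1 orange, the hat has 5 orange out of 22 remaining.
P(second is orange | given) = 5/22 ≈ 0.2273.

5/22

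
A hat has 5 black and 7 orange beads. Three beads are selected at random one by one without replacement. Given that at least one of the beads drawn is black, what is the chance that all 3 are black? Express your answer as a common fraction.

P(all 3 black) = C(5,3)/C(12,3) = 1/22; P(at least one black) = 1 − C(7,3)/C(12,3) = 37/44.
Since 'all 3 black' ⊆ 'at least one black', P(all 3 | at least one) = 1/22 / 37/44 = 2/37 ≈ 0.0541.

2/37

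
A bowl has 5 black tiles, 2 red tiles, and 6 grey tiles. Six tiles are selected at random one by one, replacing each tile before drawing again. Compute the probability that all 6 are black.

15625/4826809

Multiply the conditional probability of each draw in order, with replacement (the composition resets each draw).
P = (5/13) · (5/13) · (5/13) · (5/13) · (5/13) · (5/13) = 15625/4826809 ≈ 0.0032.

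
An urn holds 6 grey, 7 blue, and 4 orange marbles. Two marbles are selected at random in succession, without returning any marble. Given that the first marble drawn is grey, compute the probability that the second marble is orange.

After removing 1 grey, the urn has 4 orange out of 16 remaining.
P(second is orange | given) = 4/16 = 1/4 ≈ 0.2500.

1/4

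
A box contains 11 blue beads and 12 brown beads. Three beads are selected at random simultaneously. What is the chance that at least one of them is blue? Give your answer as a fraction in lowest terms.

Use the complement: P(at least one blue) = 1 − P(no blue).
P(none) = C(12,3)/C(23,3) = 220/1771.
So P = 1 − 220/1771 = 141/161 ≈ 0.8758.

141/161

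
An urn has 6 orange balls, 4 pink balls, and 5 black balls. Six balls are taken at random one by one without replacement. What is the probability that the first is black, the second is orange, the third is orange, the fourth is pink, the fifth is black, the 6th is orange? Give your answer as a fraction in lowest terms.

Multiply the conditional probability of each draw in order, without replacement, so each draw removes one from its color and from the total.
P = (5/15) · (6/14) · (5/13) · (4/12) · (4/11) · (4/10) = 8/3003 ≈ 0.0027.

8/3003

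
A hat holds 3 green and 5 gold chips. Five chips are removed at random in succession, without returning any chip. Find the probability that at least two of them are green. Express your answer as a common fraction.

5/7

Sum the hypergeometric tail for j = 2,…,3 green chips.
Favorable = C(3,2)·C(5,3) + C(3,3)·C(5,2) = 40; total = C(8,5) = 56.
P = 40/56 = 5/7 ≈ 0.7143.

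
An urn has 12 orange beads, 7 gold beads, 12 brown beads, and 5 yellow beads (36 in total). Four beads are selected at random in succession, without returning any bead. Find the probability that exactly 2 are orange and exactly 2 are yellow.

Unordered draws without replacement: count favorable combinations over C(36,4).
Favorable = C(12,2) · C(7,0) · C(12,0) · C(5,2) = 660; total = C(36,4) = 58905.
P = 660/58905 = 4/357 ≈ 0.0112.

4/357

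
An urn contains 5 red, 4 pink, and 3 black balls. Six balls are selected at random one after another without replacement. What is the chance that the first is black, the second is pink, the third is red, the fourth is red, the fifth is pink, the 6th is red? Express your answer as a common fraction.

1/308

Multiply the conditional probability of each draw in order, without replacement, so each draw removes one from its color and from the total.
P = (3/12) · (4/11) · (5/10) · (4/9) · (3/8) · (3/7) = 1/308 ≈ 0.0032.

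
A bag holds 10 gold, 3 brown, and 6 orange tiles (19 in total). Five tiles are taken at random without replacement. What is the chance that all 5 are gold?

7/323

Unordered draws without replacement: count favorable combinations over C(19,5).
Favorable = C(10,5) · C(3,0) · C(6,0) = 252; total = C(19,5) = 11628.
P = 252/11628 = 7/323 ≈ 0.0217.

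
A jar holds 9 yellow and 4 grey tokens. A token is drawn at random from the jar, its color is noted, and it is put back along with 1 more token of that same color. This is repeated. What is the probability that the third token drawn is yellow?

Sum over the four possibilities for the first two draws (yellow/not-yellow each), tracking how the yellow count and total change by +1 per draw.
P(third is yellow) = 9/13 ≈ 0.6923. (In a Pólya urn every draw has the same marginal probability 9/13.)

9/13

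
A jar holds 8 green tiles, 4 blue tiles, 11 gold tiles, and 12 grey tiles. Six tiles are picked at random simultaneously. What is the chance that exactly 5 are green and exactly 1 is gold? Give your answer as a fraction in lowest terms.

1/2635

Unordered draws without replacement: count favorable combinations over C(35,6).
Favorable = C(8,5) · C(4,0) · C(11,1) · C(12,0) = 616; total = C(35,6) = 1623160.
P = 616/1623160 = 1/2635 ≈ 0.0004.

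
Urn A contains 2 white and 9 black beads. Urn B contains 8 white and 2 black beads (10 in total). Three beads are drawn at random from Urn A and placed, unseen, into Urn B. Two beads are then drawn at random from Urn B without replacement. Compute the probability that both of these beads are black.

Condition on how many of the transferred beads are black (from Urn A: 9 black of 11; then Urn B has 13 total).
  1 black: C(9,1)C(2,2)/C(11,3) = 3/55; then P = C(3,2)/C(13,2) = 1/26
  2 black: C(9,2)C(2,1)/C(11,3) = 24/55; then P = C(4,2)/C(13,2) = 1/13
  3 black: C(9,3)C(2,0)/C(11,3) = 28/55; then P = C(5,2)/C(13,2) = 5/39
P(both black) = 433/4290 ≈ 0.1009.

433/4290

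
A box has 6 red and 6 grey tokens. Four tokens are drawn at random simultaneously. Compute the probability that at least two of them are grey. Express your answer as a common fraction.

8/11

Sum the hypergeometric tail for j = 2,…,4 grey tokens.
Favorable = C(6,2)·C(6,2) + C(6,3)·C(6,1) + C(6,4)·C(6,0) = 360; total = C(12,4) = 495.
P = 360/495 = 8/11 ≈ 0.7273.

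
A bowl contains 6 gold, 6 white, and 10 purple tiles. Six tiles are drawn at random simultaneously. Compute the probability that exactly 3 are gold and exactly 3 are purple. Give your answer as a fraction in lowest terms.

800/24871

Unordered draws without replacement: count favorable combinations over C(22,6).
Favorable = C(6,3) · C(6,0) · C(10,3) = 2400; total = C(22,6) = 74613.
P = 2400/74613 = 800/24871 ≈ 0.0322.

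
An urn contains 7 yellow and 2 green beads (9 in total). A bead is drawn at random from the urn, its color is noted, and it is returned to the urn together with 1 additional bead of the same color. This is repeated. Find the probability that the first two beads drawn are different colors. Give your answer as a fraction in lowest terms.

Either green then yellow, or yellow then green; after the first draw the total is 10.
P = (2/9)·(7/10) + (7/9)·(2/10) = 14/45 ≈ 0.3111.

14/45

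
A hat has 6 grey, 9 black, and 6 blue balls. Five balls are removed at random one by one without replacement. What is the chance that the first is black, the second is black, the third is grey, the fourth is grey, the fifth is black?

Multiply the conditional probability of each draw in order, without replacement, so each draw removes one from its color and from the total.
P = (9/21) · (8/20) · (6/19) · (5/18) · (7/17) = 2/323 ≈ 0.0062.

2/323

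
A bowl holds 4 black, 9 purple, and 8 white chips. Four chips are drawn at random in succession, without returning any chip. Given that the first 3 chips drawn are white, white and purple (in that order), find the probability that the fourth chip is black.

2/9

After removing 1 purple, 2 white, the bowl has 4 black out of 18 remaining.
P(fourth is black | given) = 4/18 = 2/9 ≈ 0.2222.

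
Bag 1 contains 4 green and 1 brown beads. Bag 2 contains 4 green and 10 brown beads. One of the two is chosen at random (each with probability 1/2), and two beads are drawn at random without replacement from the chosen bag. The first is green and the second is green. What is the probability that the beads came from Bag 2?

10/101

P(E | Bag 1) = 3/5; P(E | Bag 2) = 6/91.
P(E) = 1/2·3/5 + 1/2·6/91 = 303/910.
By Bayes' rule, P(Bag 2 | E) = 3/91 / 303/910 = 10/101 ≈ 0.0990.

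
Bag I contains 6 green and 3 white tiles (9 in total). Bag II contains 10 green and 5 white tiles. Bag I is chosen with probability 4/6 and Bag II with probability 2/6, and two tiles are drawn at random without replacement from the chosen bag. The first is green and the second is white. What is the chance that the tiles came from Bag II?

10/31

P(E | Bag I) = 1/4; P(E | Bag II) = 5/21.
P(E) = 2/3·1/4 + 1/3·5/21 = 31/126.
By Bayes' rule, P(Bag II | E) = 5/63 / 31/126 = 10/31 ≈ 0.3226.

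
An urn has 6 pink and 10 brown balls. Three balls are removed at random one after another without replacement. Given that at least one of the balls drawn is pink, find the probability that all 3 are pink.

1/22

P(all 3 pink) = C(6,3)/C(16,3) = 1/28; P(at least one pink) = 1 − C(10,3)/C(16,3) = 11/14.
Since 'all 3 pink' ⊆ 'at least one pink', P(all 3 | at least one) = 1/28 / 11/14 = 1/22 ≈ 0.0455.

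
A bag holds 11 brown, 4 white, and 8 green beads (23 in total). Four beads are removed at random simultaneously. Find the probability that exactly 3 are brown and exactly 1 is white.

Unordered draws without replacement: count favorable combinations over C(23,4).
Favorable = C(11,3) · C(4,1) · C(8,0) = 660; total = C(23,4) = 8855.
P = 660/8855 = 12/161 ≈ 0.0745.

12/161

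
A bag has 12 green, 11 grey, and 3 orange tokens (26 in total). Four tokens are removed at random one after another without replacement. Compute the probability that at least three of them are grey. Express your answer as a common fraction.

Sum the hypergeometric tail for j = 3,…,4 grey tokens.
Favorable = C(11,3)·C(15,1) + C(11,4)·C(15,0) = 2805; total = C(26,4) = 14950.
P = 2805/14950 = 561/2990 ≈ 0.1876.

561/2990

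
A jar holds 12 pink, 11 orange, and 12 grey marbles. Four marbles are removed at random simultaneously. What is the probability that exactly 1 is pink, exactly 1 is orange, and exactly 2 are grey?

99/595

Unordered draws without replacement: count favorable combinations over C(35,4).
Favorable = C(12,1) · C(11,1) · C(12,2) = 8712; total = C(35,4) = 52360.
P = 8712/52360 = 99/595 ≈ 0.1664.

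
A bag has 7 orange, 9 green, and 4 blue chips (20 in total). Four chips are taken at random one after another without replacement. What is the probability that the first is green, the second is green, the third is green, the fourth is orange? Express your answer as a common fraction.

49/1615

Multiply the conditional probability of each draw in order, without replacement, so each draw removes one from its color and from the total.
P = (9/20) · (8/19) · (7/18) · (7/17) = 49/1615 ≈ 0.0303.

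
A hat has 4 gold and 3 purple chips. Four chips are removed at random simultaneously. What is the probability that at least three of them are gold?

Sum the hypergeometric tail for j = 3,…,4 gold chips.
Favorable = C(4,3)·C(3,1) + C(4,4)·C(3,0) = 13; total = C(7,4) = 35.
P = 13/35 = 13/35 ≈ 0.3714.

13/35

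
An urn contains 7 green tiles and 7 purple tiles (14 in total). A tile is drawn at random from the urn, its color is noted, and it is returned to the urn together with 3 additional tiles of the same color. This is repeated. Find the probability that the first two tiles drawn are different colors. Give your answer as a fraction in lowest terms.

Either green then purple, or purple then green; after the first draw the total is 17.
P = (7/14)·(7/17) + (7/14)·(7/17) = 7/17 ≈ 0.4118.

7/17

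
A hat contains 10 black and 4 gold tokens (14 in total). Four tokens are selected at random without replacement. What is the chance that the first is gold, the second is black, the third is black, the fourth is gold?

45/1001

Multiply the conditional probability of each draw in order, without replacement, so each draw removes one from its color and from the total.
P = (4/14) · (10/13) · (9/12) · (3/11) = 45/1001 ≈ 0.0450.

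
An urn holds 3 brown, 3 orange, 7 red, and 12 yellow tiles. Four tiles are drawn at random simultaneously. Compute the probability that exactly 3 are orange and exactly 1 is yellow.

6/6325

Unordered draws without replacement: count favorable combinations over C(25,4).
Favorable = C(3,0) · C(3,3) · C(7,0) · C(12,1) = 12; total = C(25,4) = 12650.
P = 12/12650 = 6/6325 ≈ 0.0009.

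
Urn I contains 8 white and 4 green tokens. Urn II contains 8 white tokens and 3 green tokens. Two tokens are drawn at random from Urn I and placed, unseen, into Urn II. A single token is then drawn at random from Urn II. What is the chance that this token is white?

28/39

Condition on how many of the transferred tokens are white (from Urn I: 8 white of 12; then Urn II has 13 total).
  0 white: C(8,0)C(4,2)/C(12,2) = 1/11; then P = 8/13
  1 white: C(8,1)C(4,1)/C(12,2) = 16/33; then P = 9/13
  2 white: C(8,2)C(4,0)/C(12,2) = 14/33; then P = 10/13
P(white from Urn II) = 28/39 ≈ 0.7179.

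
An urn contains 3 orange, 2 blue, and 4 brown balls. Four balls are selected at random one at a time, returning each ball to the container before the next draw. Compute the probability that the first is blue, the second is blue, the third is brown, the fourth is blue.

32/6561

Multiply the conditional probability of each draw in order, with replacement (the composition resets each draw).
P = (2/9) · (2/9) · (4/9) · (2/9) = 32/6561 ≈ 0.0049.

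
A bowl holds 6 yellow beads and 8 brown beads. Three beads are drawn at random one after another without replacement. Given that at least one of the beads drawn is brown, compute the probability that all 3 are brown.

P(all 3 brown) = C(8,3)/C(14,3) = 2/13; P(at least one brown) = 1 − C(6,3)/C(14,3) = 86/91.
Since 'all 3 brown' ⊆ 'at least one brown', P(all 3 | at least one) = 2/13 / 86/91 = 7/43 ≈ 0.1628.

7/43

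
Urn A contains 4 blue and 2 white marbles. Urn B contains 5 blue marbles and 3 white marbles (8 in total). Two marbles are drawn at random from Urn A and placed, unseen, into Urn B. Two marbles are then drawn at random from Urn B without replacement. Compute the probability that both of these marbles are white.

Condition on how many of the transferred marbles are white (from Urn A: 2 white of 6; then Urn B has 10 total).
  0 white: C(2,0)C(4,2)/C(6,2) = 2/5; then P = C(3,2)/C(10,2) = 1/15
  1 white: C(2,1)C(4,1)/C(6,2) = 8/15; then P = C(4,2)/C(10,2) = 2/15
  2 white: C(2,2)C(4,0)/C(6,2) = 1/15; then P = C(5,2)/C(10,2) = 2/9
P(both white) = 76/675 ≈ 0.1126.

76/675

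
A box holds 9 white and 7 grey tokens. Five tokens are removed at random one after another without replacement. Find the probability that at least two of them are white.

Sum the hypergeometric tail for j = 2,…,5 white tokens.
Favorable = C(9,2)·C(7,3) + C(9,3)·C(7,2) + C(9,4)·C(7,1) + C(9,5)·C(7,0) = 4032; total = C(16,5) = 4368.
P = 4032/4368 = 12/13 ≈ 0.9231.

12/13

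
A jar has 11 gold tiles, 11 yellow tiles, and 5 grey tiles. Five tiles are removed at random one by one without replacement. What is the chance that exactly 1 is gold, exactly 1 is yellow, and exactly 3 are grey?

Unordered draws without replacement: count favorable combinations over C(27,5).
Favorable = C(11,1) · C(11,1) · C(5,3) = 1210; total = C(27,5) = 80730.
P = 1210/80730 = 121/8073 ≈ 0.0150.

121/8073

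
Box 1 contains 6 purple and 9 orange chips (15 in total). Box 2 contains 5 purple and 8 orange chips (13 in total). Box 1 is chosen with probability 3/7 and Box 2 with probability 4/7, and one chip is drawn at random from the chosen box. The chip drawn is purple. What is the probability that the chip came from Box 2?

P(purple | Box 1) = 2/5; P(purple | Box 2) = 5/13.
P(purple) = 3/7·2/5 + 4/7·5/13 = 178/455.
By Bayes' rule, P(Box 2 | purple) = 20/91 / 178/455 = 50/89 ≈ 0.5618.

50/89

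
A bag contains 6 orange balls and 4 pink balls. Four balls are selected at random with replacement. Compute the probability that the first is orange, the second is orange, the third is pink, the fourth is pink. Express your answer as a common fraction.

36/625

Multiply the conditional probability of each draw in order, with replacement (the composition resets each draw).
P = (6/10) · (6/10) · (4/10) · (4/10) = 36/625 ≈ 0.0576.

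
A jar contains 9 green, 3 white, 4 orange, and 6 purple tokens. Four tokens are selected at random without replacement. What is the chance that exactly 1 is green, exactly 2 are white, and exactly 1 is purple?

Unordered draws without replacement: count favorable combinations over C(22,4).
Favorable = C(9,1) · C(3,2) · C(4,0) · C(6,1) = 162; total = C(22,4) = 7315.
P = 162/7315 = 162/7315 ≈ 0.0221.

162/7315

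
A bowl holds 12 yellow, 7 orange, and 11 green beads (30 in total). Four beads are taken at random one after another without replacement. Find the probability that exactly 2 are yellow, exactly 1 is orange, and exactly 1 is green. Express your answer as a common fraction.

242/1305

Unordered draws without replacement: count favorable combinations over C(30,4).
Favorable = C(12,2) · C(7,1) · C(11,1) = 5082; total = C(30,4) = 27405.
P = 5082/27405 = 242/1305 ≈ 0.1854.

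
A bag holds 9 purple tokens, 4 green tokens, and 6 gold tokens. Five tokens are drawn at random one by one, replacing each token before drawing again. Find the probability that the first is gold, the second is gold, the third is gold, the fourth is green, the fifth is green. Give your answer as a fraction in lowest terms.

3456/2476099

Multiply the conditional probability of each draw in order, with replacement (the composition resets each draw).
P = (6/19) · (6/19) · (6/19) · (4/19) · (4/19) = 3456/2476099 ≈ 0.0014.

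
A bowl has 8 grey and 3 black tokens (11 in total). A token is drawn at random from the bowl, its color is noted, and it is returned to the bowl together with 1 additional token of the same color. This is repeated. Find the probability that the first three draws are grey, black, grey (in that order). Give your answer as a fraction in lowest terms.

18/143

Track the composition after each reinforcement of +1.
P = (8/11) · (3/12) · (9/13) = 18/143 ≈ 0.1259.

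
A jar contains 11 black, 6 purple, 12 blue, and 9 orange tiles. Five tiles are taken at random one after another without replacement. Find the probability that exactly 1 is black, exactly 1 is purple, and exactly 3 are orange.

132/11951

Unordered draws without replacement: count favorable combinations over C(38,5).
Favorable = C(11,1) · C(6,1) · C(12,0) · C(9,3) = 5544; total = C(38,5) = 501942.
P = 5544/501942 = 132/11951 ≈ 0.0110.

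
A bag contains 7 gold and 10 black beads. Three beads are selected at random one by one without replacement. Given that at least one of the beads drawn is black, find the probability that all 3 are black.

P(all 3 black) = C(10,3)/C(17,3) = 3/17; P(at least one black) = 1 − C(7,3)/C(17,3) = 129/136.
Since 'all 3 black' ⊆ 'at least one black', P(all 3 | at least one) = 3/17 / 129/136 = 8/43 ≈ 0.1860.

8/43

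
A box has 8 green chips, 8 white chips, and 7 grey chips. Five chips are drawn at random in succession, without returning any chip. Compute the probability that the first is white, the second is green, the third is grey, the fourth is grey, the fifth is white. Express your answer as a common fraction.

Multiply the conditional probability of each draw in order, without replacement, so each draw removes one from its color and from the total.
P = (8/23) · (8/22) · (7/21) · (6/20) · (7/19) = 112/24035 ≈ 0.0047.

112/24035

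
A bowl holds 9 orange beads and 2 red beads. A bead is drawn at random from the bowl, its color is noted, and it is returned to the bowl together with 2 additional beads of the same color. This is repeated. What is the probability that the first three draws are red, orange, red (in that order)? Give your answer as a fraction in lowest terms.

Track the composition after each reinforcement of +2.
P = (2/11) · (9/13) · (4/15) = 24/715 ≈ 0.0336.

24/715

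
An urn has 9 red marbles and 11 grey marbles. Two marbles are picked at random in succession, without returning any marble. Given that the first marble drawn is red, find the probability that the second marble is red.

8/19

After removing 1 red, the urn has 8 red out of 19 remaining.
P(second is red | given) = 8/19 ≈ 0.4211.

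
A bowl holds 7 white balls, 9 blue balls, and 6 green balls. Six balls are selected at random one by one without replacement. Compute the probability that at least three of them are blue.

Sum the hypergeometric tail for j = 3,…,6 blue balls.
Favorable = C(9,3)·C(13,3) + C(9,4)·C(13,2) + C(9,5)·C(13,1) + C(9,6)·C(13,0) = 35574; total = C(22,6) = 74613.
P = 35574/74613 = 154/323 ≈ 0.4768.

154/323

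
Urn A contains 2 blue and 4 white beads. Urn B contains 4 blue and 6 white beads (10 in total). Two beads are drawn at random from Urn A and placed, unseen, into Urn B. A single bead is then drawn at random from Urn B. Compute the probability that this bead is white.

Condition on how many of the transferred beads are white (from Urn A: 4 white of 6; then Urn B has 12 total).
  0 white: C(4,0)C(2,2)/C(6,2) = 1/15; then P = 6/12
  1 white: C(4,1)C(2,1)/C(6,2) = 8/15; then P = 7/12
  2 white: C(4,2)C(2,0)/C(6,2) = 2/5; then P = 8/12
P(white from Urn B) = 11/18 ≈ 0.6111.

11/18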